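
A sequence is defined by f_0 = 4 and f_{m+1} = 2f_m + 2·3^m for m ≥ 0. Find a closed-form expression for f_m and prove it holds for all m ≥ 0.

Claim: f_m = 2·2^m + 2·3^m.

Base case: f_0 = 4, and 2·2^0 + 2·3^0 = 2 + 2 = 4.
Assume f_k = 2·2^k + 2·3^k for some k ≥ 0.
Then f_{k+1} = 2f_k + 2·3^k = 2·(2·2^k + 2·3^k) + 2·3^k = 2·2^{k+1} + 4·3^k + 2·3^k = 2·2^{k+1} + 6·3^k = 2·2^{k+1} + 2·3^{k+1}.
This completes the inductive step, so f_m = 2·2^m + 2·3^m for all m ≥ 0.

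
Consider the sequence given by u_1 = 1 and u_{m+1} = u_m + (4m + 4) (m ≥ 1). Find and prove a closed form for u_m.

Claim: u_m = 2m^2 + 2m − 3.

Base case: u_1 = 1, and 2·1^2 + 2·1 − 3 = 1.
Assume u_k = 2k^2 + 2k − 3.
Then u_{k+1} = u_k + (4k + 4) = (2k^2 + 2k − 3) + (4k + 4) = 2k^2 + 6k + 1,
and 2·(k+1)^2 + 2·(k+1) − 3 = 2k^2 + 6k + 1.
Hence u_m = 2m^2 + 2m − 3 for every m ≥ 1, by induction.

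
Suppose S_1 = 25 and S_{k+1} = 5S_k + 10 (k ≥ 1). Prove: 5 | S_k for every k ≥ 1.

Base case: S_1 = 25 = 5·5, so 5 | S_1.
Assume 5 | S_j, so S_j = 5t for some integer t.
Then S_{j+1} = 5S_j + 10 = 5·(5t) + 10 = 5(5t + 2), so 5 | S_{j+1}.
Hence 5 | S_k for every k ≥ 1, by induction.

5 | S_k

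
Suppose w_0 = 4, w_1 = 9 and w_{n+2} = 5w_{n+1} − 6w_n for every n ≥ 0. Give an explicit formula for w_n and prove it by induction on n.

Claim: w_n = 3·2^n + 3^n.

Base cases: w_0 = 4 and 3·2^0 + 3^0 = 4; w_1 = 9 and 3·2^1 + 3^1 = 9.
Assume w_i = 3·2^i + 3^i for all 0 ≤ i ≤ j, where j ≥ 1.
Then w_{j+1} = 5w_j − 6w_{j−1} = 5·(3·2^j + 3^j) − 6·(3·2^{j−1} + 3^{j−1}) = 3·(5·2 − 6)2^{j−1} + (5·3 − 6)3^{j−1} = 12·2^{j−1} + 9·3^{j−1} = 3·2^{j+1} + 3^{j+1}.
This completes the inductive step, so w_n = 3·2^n + 3^n for all n ≥ 0.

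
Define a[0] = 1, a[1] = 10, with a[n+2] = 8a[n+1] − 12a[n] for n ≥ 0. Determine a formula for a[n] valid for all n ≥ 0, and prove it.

Claim: a[n] = -2^n + 2·6^n.

Base cases: a[0] = 1 and -2^0 + 2·6^0 = 1; a[1] = 10 and -2^1 + 2·6^1 = 10.
Assume a[j] = -2^j + 2·6^j for all 0 ≤ j ≤ r, where r ≥ 1.
Then a[r+1] = 8a[r] − 12a[r−1] = 8·(-2^r + 2·6^r) − 12·(-2^{r−1} + 2·6^{r−1}) = -(8·2 − 12)2^{r−1} + 2·(8·6 − 12)6^{r−1} = -4·2^{r−1} + 72·6^{r−1} = -2^{r+1} + 2·6^{r+1}.
This completes the inductive step, so a[n] = -2^n + 2·6^n for all n ≥ 0.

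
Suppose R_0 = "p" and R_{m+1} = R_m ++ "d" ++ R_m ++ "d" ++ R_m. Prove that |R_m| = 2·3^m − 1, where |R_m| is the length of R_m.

Base case: |R_0| = 1, and 2·3^0 − 1 = 1.
Assume |R_j| = 2·3^j − 1.
Then |R_{j+1}| = 3|R_j| + 2 = 3(2·3^j − 1) + 2 = 2·3^{j+1} − 3 + 2 = 2·3^{j+1} − 1.
By induction, |R_m| = 2·3^m − 1 for all m ≥ 0.

|R_m| = 2·3^m − 1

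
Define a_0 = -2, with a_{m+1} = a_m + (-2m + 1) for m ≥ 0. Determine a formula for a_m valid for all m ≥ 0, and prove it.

Claim: a_m = -m^2 + 2m − 2.

Base case: a_0 = -2, and -0^2 + 2·0 − 2 = -2.
Assume a_k = -k^2 + 2k − 2.
Then a_{k+1} = a_k + (-2k + 1) = (-k^2 + 2k − 2) + (-2k + 1) = -k^2 − 1,
and -(k+1)^2 + 2·(k+1) − 2 = -k^2 − 1.
By induction, a_m = -m^2 + 2m − 2 for all m ≥ 0.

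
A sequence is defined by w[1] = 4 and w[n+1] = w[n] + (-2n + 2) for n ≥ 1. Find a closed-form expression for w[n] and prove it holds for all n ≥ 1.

Claim: w[n] = -n^2 + 3n + 2.

Base case: w[1] = 4, and -1^2 + 3·1 + 2 = 4.
Assume w[r] = -r^2 + 3r + 2.
Then w[r+1] = w[r] + (-2r + 2) = (-r^2 + 3r + 2) + (-2r + 2) = -r^2 + r + 4,
and -(r+1)^2 + 3·(r+1) + 2 = -r^2 + r + 4.
This completes the inductive step, so w[n] = -n^2 + 3n + 2 for all n ≥ 1.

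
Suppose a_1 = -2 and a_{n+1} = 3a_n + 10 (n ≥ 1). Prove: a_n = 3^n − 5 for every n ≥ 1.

Base case: a_1 = -2, and 3^1 − 5 = 3 − 5 = -2.
Assume a_j = 3^j − 5 for some j ≥ 1.
Then a_{j+1} = 3a_j + 10 = 3·(3^j − 5) + 10 = 3^{j+1} − 15 + 10 = 3^{j+1} − 5.
This completes the inductive step, so a_n = 3^n − 5 for all n ≥ 1.

a_n = 3^n − 5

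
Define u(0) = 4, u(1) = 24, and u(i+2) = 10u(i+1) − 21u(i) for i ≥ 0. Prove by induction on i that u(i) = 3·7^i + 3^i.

Base cases: u(0) = 4 and 3·7^0 + 3^0 = 4; u(1) = 24 and 3·7^1 + 3^1 = 24.
Assume u(j) = 3·7^j + 3^j for all 0 ≤ j ≤ m, where m ≥ 1.
Then u(m+1) = 10u(m) − 21u(m−1) = 10·(3·7^m + 3^m) − 21·(3·7^{m−1} + 3^{m−1}) = 3·(10·7 − 21)7^{m−1} + (10·3 − 21)3^{m−1} = 147·7^{m−1} + 9·3^{m−1} = 3·7^{m+1} + 3^{m+1}.
So the formula holds for m+1, and by strong induction u(i) = 3·7^i + 3^i for all i ≥ 0.

u(i) = 3·7^i + 3^i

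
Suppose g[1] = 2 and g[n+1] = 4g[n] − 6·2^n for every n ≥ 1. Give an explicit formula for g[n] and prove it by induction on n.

Claim: g[n] = -4^n + 3·2^n.

Base case: g[1] = 2, and -4^1 + 3·2^1 = -4 + 6 = 2.
Assume g[j] = -4^j + 3·2^j for some j ≥ 1.
Then g[j+1] = 4g[j] − 6·2^j = 4·(-4^j + 3·2^j) − 6·2^j = -4^{j+1} + 12·2^j − 6·2^j = -4^{j+1} + 6·2^j = -4^{j+1} + 3·2^{j+1}.
This completes the inductive step, so g[n] = -4^n + 3·2^n for all n ≥ 1.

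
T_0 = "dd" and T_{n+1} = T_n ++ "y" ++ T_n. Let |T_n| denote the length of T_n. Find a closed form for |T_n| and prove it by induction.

Claim: |T_n| = 3·2^n − 1.

Base case: |T_0| = 2, and 3·2^0 − 1 = 2.
Assume |T_m| = 3·2^m − 1.
Then |T_{m+1}| = |T_m| + 1 + |T_m| = 2|T_m| + 1 = 2(3·2^m − 1) + 1 = 3·2^{m+1} − 2 + 1 = 3·2^{m+1} − 1.
So the formula holds for m+1, and by induction |T_n| = 3·2^n − 1 for all n ≥ 0.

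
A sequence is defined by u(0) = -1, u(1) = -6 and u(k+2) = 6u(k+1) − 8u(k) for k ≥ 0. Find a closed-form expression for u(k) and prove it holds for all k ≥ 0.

Claim: u(k) = 2^k − 2·4^k.

Base cases: u(0) = -1 and 2^0 − 2·4^0 = -1; u(1) = -6 and 2^1 − 2·4^1 = -6.
Assume u(i) = 2^i − 2·4^i for all 0 ≤ i ≤ j, where j ≥ 1.
Then u(j+1) = 6u(j) − 8u(j−1) = 6·(2^j − 2·4^j) − 8·(2^{j−1} − 2·4^{j−1}) = (6·2 − 8)2^{j−1} − 2·(6·4 − 8)4^{j−1} = 4·2^{j−1} − 32·4^{j−1} = 2^{j+1} − 2·4^{j+1}.
Hence u(k) = 2^k − 2·4^k for every k ≥ 0, by strong induction.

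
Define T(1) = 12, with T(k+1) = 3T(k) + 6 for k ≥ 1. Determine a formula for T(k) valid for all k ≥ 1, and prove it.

Claim: T(k) = 5·3^k − 3.

Base case: T(1) = 12, and 5·3^1 − 3 = 15 − 3 = 12.
Assume T(m) = 5·3^m − 3 for some m ≥ 1.
Then T(m+1) = 3T(m) + 6 = 3·(5·3^m − 3) + 6 = 15·3^m − 9 + 6 = 5·3^{m+1} − 3.
By induction, T(k) = 5·3^k − 3 for all k ≥ 1.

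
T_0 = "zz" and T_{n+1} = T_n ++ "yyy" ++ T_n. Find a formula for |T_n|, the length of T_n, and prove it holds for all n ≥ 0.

Claim: |T_n| = 5·2^n − 3.

Base case: |T_0| = 2, and 5·2^0 − 3 = 2.
Assume |T_j| = 5·2^j − 3.
Then |T_{j+1}| = |T_j| + 3 + |T_j| = 2|T_j| + 3 = 2(5·2^j − 3) + 3 = 5·2^{j+1} − 6 + 3 = 5·2^{j+1} − 3.
Hence |T_n| = 5·2^n − 3 for every n ≥ 0, by induction.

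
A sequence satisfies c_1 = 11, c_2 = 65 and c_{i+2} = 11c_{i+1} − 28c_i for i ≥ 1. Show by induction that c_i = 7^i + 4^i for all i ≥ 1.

Base cases: c_1 = 11 and 7^1 + 4^1 = 11; c_2 = 65 and 7^2 + 4^2 = 65.
Assume c_j = 7^j + 4^j for all 1 ≤ j ≤ r, where r ≥ 2.
Then c_{r+1} = 11c_r − 28c_{r−1} = 11·(7^r + 4^r) − 28·(7^{r−1} + 4^{r−1}) = (11·7 − 28)7^{r−1} + (11·4 − 28)4^{r−1} = 49·7^{r−1} + 16·4^{r−1} = 7^{r+1} + 4^{r+1}.
By strong induction, c_i = 7^i + 4^i for all i ≥ 1.

c_i = 7^i + 4^i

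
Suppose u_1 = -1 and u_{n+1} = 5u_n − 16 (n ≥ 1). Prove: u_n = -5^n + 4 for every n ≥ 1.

Base case: u_1 = -1, and -5^1 + 4 = -5 + 4 = -1.
Assume u_k = -5^k + 4 for some k ≥ 1.
Then u_{k+1} = 5u_k − 16 = 5·(-5^k + 4) − 16 = -5^{k+1} + 20 − 16 = -5^{k+1} + 4.
So the formula holds for k+1, and by induction u_n = -5^n + 4 for all n ≥ 1.

u_n = -5^n + 4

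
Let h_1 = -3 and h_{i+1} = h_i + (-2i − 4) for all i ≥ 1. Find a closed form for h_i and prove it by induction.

Claim: h_i = -i^2 − 3i + 1.

Base case: h_1 = -3, and -1^2 − 3·1 + 1 = -3.
Assume h_k = -k^2 − 3k + 1.
Then h_{k+1} = h_k + (-2k − 4) = (-k^2 − 3k + 1) + (-2k − 4) = -k^2 − 5k − 3,
and -(k+1)^2 − 3·(k+1) + 1 = -k^2 − 5k − 3.
This completes the inductive step, so h_i = -i^2 − 3i + 1 for all i ≥ 1.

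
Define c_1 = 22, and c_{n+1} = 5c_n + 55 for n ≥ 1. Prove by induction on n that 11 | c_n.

Base case: c_1 = 22 = 11·2, so 11 | c_1.
Assume 11 | c_r, so c_r = 11t for some integer t.
Then c_{r+1} = 5c_r + 55 = 5·(11t) + 55 = 11(5t + 5), so 11 | c_{r+1}.
Hence 11 | c_n for every n ≥ 1, by induction.

11 | c_n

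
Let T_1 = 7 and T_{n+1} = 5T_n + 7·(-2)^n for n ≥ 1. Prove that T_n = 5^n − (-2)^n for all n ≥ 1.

Base case: T_1 = 7, and 5^1 − (-2)^1 = 5 + 2 = 7.
Assume T_m = 5^m − (-2)^m for some m ≥ 1.
Then T_{m+1} = 5T_m + 7·(-2)^m = 5·(5^m − (-2)^m) + 7·(-2)^m = 5^{m+1} − 5·(-2)^m + 7·(-2)^m = 5^{m+1} + 2·(-2)^m = 5^{m+1} − (-2)^{m+1}.
So the formula holds for m+1, and by induction T_n = 5^n − (-2)^n for all n ≥ 1.

T_n = 5^n − (-2)^n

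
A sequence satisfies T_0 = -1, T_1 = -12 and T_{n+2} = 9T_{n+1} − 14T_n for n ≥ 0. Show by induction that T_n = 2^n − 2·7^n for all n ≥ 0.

Base cases: T_0 = -1 and 2^0 − 2·7^0 = -1; T_1 = -12 and 2^1 − 2·7^1 = -12.
Assume T_i = 2^i − 2·7^i for all 0 ≤ i ≤ j, where j ≥ 1.
Then T_{j+1} = 9T_j − 14T_{j−1} = 9·(2^j − 2·7^j) − 14·(2^{j−1} − 2·7^{j−1}) = (9·2 − 14)2^{j−1} − 2·(9·7 − 14)7^{j−1} = 4·2^{j−1} − 98·7^{j−1} = 2^{j+1} − 2·7^{j+1}.
So the formula holds for j+1, and by strong induction T_n = 2^n − 2·7^n for all n ≥ 0.

T_n = 2^n − 2·7^n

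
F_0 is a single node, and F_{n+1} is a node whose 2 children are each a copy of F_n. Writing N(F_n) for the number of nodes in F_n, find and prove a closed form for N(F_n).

Claim: N(F_n) = 2^{n+1} − 1.

Base case: N(F_0) = 1, and 2^{0+1} − 1 = 1.
Assume N(F_r) = 2^{r+1} − 1.
Then N(F_{r+1}) = 1 + 2N(F_r) = 1 + 2(2^{r+1} − 1) = 2^{r+2} − 2 + 1 = 2^{r+2} − 1.
So the formula holds for r+1, and by induction N(F_n) = 2^{n+1} − 1 for all n ≥ 0.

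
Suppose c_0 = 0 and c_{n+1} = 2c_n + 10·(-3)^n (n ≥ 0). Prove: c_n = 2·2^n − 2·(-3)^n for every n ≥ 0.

Base case: c_0 = 0, and 2·2^0 − 2·(-3)^0 = 2 − 2 = 0.
Assume c_k = 2·2^k − 2·(-3)^k for some k ≥ 0.
Then c_{k+1} = 2c_k + 10·(-3)^k = 2·(2·2^k − 2·(-3)^k) + 10·(-3)^k = 2·2^{k+1} − 4·(-3)^k + 10·(-3)^k = 2·2^{k+1} + 6·(-3)^k = 2·2^{k+1} − 2·(-3)^{k+1}.
By induction, c_n = 2·2^n − 2·(-3)^n for all n ≥ 0.

c_n = 2·2^n − 2·(-3)^n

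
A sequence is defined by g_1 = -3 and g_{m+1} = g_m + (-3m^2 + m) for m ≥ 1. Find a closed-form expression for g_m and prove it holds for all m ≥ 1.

Claim: g_m = -m^3 + 2m^2 − m − 3.

Base case: g_1 = -3, and -1^3 + 2·1^2 − 1 − 3 = -3.
Assume g_k = -k^3 + 2k^2 − k − 3.
Then g_{k+1} = g_k + (-3k^2 + k) = (-k^3 + 2k^2 − k − 3) + (-3k^2 + k) = -k^3 − k^2 − 3,
and -(k+1)^3 + 2·(k+1)^2 − (k+1) − 3 = -k^3 − k^2 − 3.
Hence g_m = -m^3 + 2m^2 − m − 3 for every m ≥ 1, by induction.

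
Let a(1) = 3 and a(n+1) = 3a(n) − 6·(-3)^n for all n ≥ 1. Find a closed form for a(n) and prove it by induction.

Claim: a(n) = 2·3^n + (-3)^n.

Base case: a(1) = 3, and 2·3^1 + (-3)^1 = 6 − 3 = 3.
Assume a(r) = 2·3^r + (-3)^r for some r ≥ 1.
Then a(r+1) = 3a(r) − 6·(-3)^r = 3·(2·3^r + (-3)^r) − 6·(-3)^r = 2·3^{r+1} + 3·(-3)^r − 6·(-3)^r = 2·3^{r+1} − 3·(-3)^r = 2·3^{r+1} + (-3)^{r+1}.
Hence a(n) = 2·3^n + (-3)^n for every n ≥ 1, by induction.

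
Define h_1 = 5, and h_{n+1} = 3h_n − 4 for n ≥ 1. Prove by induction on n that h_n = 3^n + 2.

Base case: h_1 = 5, and 3^1 + 2 = 3 + 2 = 5.
Assume h_r = 3^r + 2 for some r ≥ 1.
Then h_{r+1} = 3h_r − 4 = 3·(3^r + 2) − 4 = 3^{r+1} + 6 − 4 = 3^{r+1} + 2.
By induction, h_n = 3^n + 2 for all n ≥ 1.

h_n = 3^n + 2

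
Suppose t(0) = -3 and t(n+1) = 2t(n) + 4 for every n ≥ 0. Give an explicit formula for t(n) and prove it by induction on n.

Claim: t(n) = 2^n − 4.

Base case: t(0) = -3, and 2^0 − 4 = 1 − 4 = -3.
Assume t(j) = 2^j − 4 for some j ≥ 0.
Then t(j+1) = 2t(j) + 4 = 2·(2^j − 4) + 4 = 2^{j+1} − 8 + 4 = 2^{j+1} − 4.
So the formula holds for j+1, and by induction t(n) = 2^n − 4 for all n ≥ 0.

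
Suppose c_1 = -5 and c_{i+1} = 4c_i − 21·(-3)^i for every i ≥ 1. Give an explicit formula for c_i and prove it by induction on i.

Claim: c_i = 4^i + 3·(-3)^i.

Base case: c_1 = -5, and 4^1 + 3·(-3)^1 = 4 − 9 = -5.
Assume c_m = 4^m + 3·(-3)^m for some m ≥ 1.
Then c_{m+1} = 4c_m − 21·(-3)^m = 4·(4^m + 3·(-3)^m) − 21·(-3)^m = 4^{m+1} + 12·(-3)^m − 21·(-3)^m = 4^{m+1} − 9·(-3)^m = 4^{m+1} + 3·(-3)^{m+1}.
By induction, c_i = 4^i + 3·(-3)^i for all i ≥ 1.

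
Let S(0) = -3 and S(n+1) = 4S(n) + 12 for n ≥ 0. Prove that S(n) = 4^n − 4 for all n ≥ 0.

Base case: S(0) = -3, and 4^0 − 4 = 1 − 4 = -3.
Assume S(r) = 4^r − 4 for some r ≥ 0.
Then S(r+1) = 4S(r) + 12 = 4·(4^r − 4) + 12 = 4^{r+1} − 16 + 12 = 4^{r+1} − 4.
By induction, S(n) = 4^n − 4 for all n ≥ 0.

S(n) = 4^n − 4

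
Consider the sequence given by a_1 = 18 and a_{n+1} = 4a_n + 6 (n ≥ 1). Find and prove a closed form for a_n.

Claim: a_n = 5·4^n − 2.

Base case: a_1 = 18, and 5·4^1 − 2 = 20 − 2 = 18.
Assume a_j = 5·4^j − 2 for some j ≥ 1.
Then a_{j+1} = 4a_j + 6 = 4·(5·4^j − 2) + 6 = 20·4^j − 8 + 6 = 5·4^{j+1} − 2.
So the formula holds for j+1, and by induction a_n = 5·4^n − 2 for all n ≥ 1.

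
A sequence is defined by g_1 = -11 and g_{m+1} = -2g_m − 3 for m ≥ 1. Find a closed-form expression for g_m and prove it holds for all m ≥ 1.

Claim: g_m = 5·(-2)^m − 1.

Base case: g_1 = -11, and 5·(-2)^1 − 1 = -10 − 1 = -11.
Assume g_r = 5·(-2)^r − 1 for some r ≥ 1.
Then g_{r+1} = -2g_r − 3 = -2·(5·(-2)^r − 1) − 3 = -10·(-2)^r + 2 − 3 = 5·(-2)^{r+1} − 1.
So the formula holds for r+1, and by induction g_m = 5·(-2)^m − 1 for all m ≥ 1.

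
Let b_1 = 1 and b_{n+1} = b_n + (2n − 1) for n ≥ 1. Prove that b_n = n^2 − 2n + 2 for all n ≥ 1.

Base case: b_1 = 1, and 1^2 − 2·1 + 2 = 1.
Assume b_j = j^2 − 2j + 2.
Then b_{j+1} = b_j + (2j − 1) = (j^2 − 2j + 2) + (2j − 1) = j^2 + 1,
and (j+1)^2 − 2·(j+1) + 2 = j^2 + 1.
This completes the inductive step, so b_n = n^2 − 2n + 2 for all n ≥ 1.

b_n = n^2 − 2n + 2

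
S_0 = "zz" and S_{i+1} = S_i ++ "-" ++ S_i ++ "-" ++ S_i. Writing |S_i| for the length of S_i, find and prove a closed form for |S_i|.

Claim: |S_i| = 3^{i+1} − 1.

Base case: |S_0| = 2, and 3^{0+1} − 1 = 2.
Assume |S_r| = 3^{r+1} − 1.
Then |S_{r+1}| = 3|S_r| + 2 = 3(3^{r+1} − 1) + 2 = 3^{r+2} − 3 + 2 = 3^{r+2} − 1.
This completes the inductive step, so |S_i| = 3^{i+1} − 1 for all i ≥ 0.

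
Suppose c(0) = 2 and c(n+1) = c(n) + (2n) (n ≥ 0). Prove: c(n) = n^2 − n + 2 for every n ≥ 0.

Base case: c(0) = 2, and 0^2 − 0 + 2 = 2.
Assume c(r) = r^2 − r + 2.
Then c(r+1) = c(r) + (2r) = (r^2 − r + 2) + (2r) = r^2 + r + 2,
and (r+1)^2 − (r+1) + 2 = r^2 + r + 2.
This completes the inductive step, so c(n) = n^2 − n + 2 for all n ≥ 0.

c(n) = n^2 − n + 2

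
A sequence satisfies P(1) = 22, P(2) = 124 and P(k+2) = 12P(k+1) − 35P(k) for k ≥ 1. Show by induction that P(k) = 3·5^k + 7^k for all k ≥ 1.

Base cases: P(1) = 22 and 3·5^1 + 7^1 = 22; P(2) = 124 and 3·5^2 + 7^2 = 124.
Assume P(i) = 3·5^i + 7^i for all 1 ≤ i ≤ j, where j ≥ 2.
Then P(j+1) = 12P(j) − 35P(j−1) = 12·(3·5^j + 7^j) − 35·(3·5^{j−1} + 7^{j−1}) = 3·(12·5 − 35)5^{j−1} + (12·7 − 35)7^{j−1} = 75·5^{j−1} + 49·7^{j−1} = 3·5^{j+1} + 7^{j+1}.
By strong induction, P(k) = 3·5^k + 7^k for all k ≥ 1.

P(k) = 3·5^k + 7^k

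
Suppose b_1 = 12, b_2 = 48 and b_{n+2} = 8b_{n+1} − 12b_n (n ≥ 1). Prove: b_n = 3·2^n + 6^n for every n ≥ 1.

Base cases: b_1 = 12 and 3·2^1 + 6^1 = 12; b_2 = 48 and 3·2^2 + 6^2 = 48.
Assume b_j = 3·2^j + 6^j for all 1 ≤ j ≤ m, where m ≥ 2.
Then b_{m+1} = 8b_m − 12b_{m−1} = 8·(3·2^m + 6^m) − 12·(3·2^{m−1} + 6^{m−1}) = 3·(8·2 − 12)2^{m−1} + (8·6 − 12)6^{m−1} = 12·2^{m−1} + 36·6^{m−1} = 3·2^{m+1} + 6^{m+1}.
Hence b_n = 3·2^n + 6^n for every n ≥ 1, by strong induction.

b_n = 3·2^n + 6^n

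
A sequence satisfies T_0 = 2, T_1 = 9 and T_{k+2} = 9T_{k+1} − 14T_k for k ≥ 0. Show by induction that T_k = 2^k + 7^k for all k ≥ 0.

Base cases: T_0 = 2 and 2^0 + 7^0 = 2; T_1 = 9 and 2^1 + 7^1 = 9.
Assume T_i = 2^i + 7^i for all 0 ≤ i ≤ j, where j ≥ 1.
Then T_{j+1} = 9T_j − 14T_{j−1} = 9·(2^j + 7^j) − 14·(2^{j−1} + 7^{j−1}) = (9·2 − 14)2^{j−1} + (9·7 − 14)7^{j−1} = 4·2^{j−1} + 49·7^{j−1} = 2^{j+1} + 7^{j+1}.
So the formula holds for j+1, and by strong induction T_k = 2^k + 7^k for all k ≥ 0.

T_k = 2^k + 7^k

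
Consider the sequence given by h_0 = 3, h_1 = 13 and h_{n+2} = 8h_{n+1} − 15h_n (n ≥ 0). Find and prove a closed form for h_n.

Claim: h_n = 3^n + 2·5^n.

Base cases: h_0 = 3 and 3^0 + 2·5^0 = 3; h_1 = 13 and 3^1 + 2·5^1 = 13.
Assume h_j = 3^j + 2·5^j for all 0 ≤ j ≤ r, where r ≥ 1.
Then h_{r+1} = 8h_r − 15h_{r−1} = 8·(3^r + 2·5^r) − 15·(3^{r−1} + 2·5^{r−1}) = (8·3 − 15)3^{r−1} + 2·(8·5 − 15)5^{r−1} = 9·3^{r−1} + 50·5^{r−1} = 3^{r+1} + 2·5^{r+1}.
So the formula holds for r+1, and by strong induction h_n = 3^n + 2·5^n for all n ≥ 0.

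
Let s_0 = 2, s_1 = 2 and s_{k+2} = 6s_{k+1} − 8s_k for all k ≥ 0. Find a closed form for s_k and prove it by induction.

Claim: s_k = 3·2^k − 4^k.

Base cases: s_0 = 2 and 3·2^0 − 4^0 = 2; s_1 = 2 and 3·2^1 − 4^1 = 2.
Assume s_j = 3·2^j − 4^j for all 0 ≤ j ≤ r, where r ≥ 1.
Then s_{r+1} = 6s_r − 8s_{r−1} = 6·(3·2^r − 4^r) − 8·(3·2^{r−1} − 4^{r−1}) = 3·(6·2 − 8)2^{r−1} − (6·4 − 8)4^{r−1} = 12·2^{r−1} − 16·4^{r−1} = 3·2^{r+1} − 4^{r+1}.
Hence s_k = 3·2^k − 4^k for every k ≥ 0, by strong induction.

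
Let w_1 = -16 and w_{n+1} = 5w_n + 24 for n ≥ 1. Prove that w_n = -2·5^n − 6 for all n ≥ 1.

Base case: w_1 = -16, and -2·5^1 − 6 = -10 − 6 = -16.
Assume w_r = -2·5^r − 6 for some r ≥ 1.
Then w_{r+1} = 5w_r + 24 = 5·(-2·5^r − 6) + 24 = -10·5^r − 30 + 24 = -2·5^{r+1} − 6.
So the formula holds for r+1, and by induction w_n = -2·5^n − 6 for all n ≥ 1.

w_n = -2·5^n − 6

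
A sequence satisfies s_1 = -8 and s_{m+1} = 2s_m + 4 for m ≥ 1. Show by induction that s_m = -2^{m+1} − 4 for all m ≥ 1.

Base case: s_1 = -8, and -2^{1+1} − 4 = -4 − 4 = -8.
Assume s_j = -2^{j+1} − 4 for some j ≥ 1.
Then s_{j+1} = 2s_j + 4 = 2·(-2^{j+1} − 4) + 4 = -2^{j+2} − 8 + 4 = -2^{j+2} − 4.
By induction, s_m = -2^{m+1} − 4 for all m ≥ 1.

s_m = -2^{m+1} − 4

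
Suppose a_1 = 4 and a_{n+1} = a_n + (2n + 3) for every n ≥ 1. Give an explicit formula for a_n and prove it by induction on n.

Claim: a_n = n^2 + 2n + 1.

Base case: a_1 = 4, and 1^2 + 2·1 + 1 = 4.
Assume a_r = r^2 + 2r + 1.
Then a_{r+1} = a_r + (2r + 3) = (r^2 + 2r + 1) + (2r + 3) = r^2 + 4r + 4,
and (r+1)^2 + 2·(r+1) + 1 = r^2 + 4r + 4.
Hence a_n = n^2 + 2n + 1 for every n ≥ 1, by induction.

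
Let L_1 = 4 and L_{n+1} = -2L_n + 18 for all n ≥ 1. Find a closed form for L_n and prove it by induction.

Claim: L_n = (-2)^n + 6.

Base case: L_1 = 4, and (-2)^1 + 6 = -2 + 6 = 4.
Assume L_j = (-2)^j + 6 for some j ≥ 1.
Then L_{j+1} = -2L_j + 18 = -2·((-2)^j + 6) + 18 = -2·(-2)^j − 12 + 18 = (-2)^{j+1} + 6.
So the formula holds for j+1, and by induction L_n = (-2)^n + 6 for all n ≥ 1.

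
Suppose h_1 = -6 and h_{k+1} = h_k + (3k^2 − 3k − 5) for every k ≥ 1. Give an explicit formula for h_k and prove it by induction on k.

Claim: h_k = k^3 − 3k^2 − 3k − 1.

Base case: h_1 = -6, and 1^3 − 3·1^2 − 3·1 − 1 = -6.
Assume h_m = m^3 − 3m^2 − 3m − 1.
Then h_{m+1} = h_m + (3m^2 − 3m − 5) = (m^3 − 3m^2 − 3m − 1) + (3m^2 − 3m − 5) = m^3 − 6m − 6,
and (m+1)^3 − 3·(m+1)^2 − 3·(m+1) − 1 = m^3 − 6m − 6.
This completes the inductive step, so h_k = k^3 − 3k^2 − 3k − 1 for all k ≥ 1.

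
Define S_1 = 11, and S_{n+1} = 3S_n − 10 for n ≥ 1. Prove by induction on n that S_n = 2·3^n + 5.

Base case: S_1 = 11, and 2·3^1 + 5 = 6 + 5 = 11.
Assume S_m = 2·3^m + 5 for some m ≥ 1.
Then S_{m+1} = 3S_m − 10 = 3·(2·3^m + 5) − 10 = 6·3^m + 15 − 10 = 2·3^{m+1} + 5.
Hence S_n = 2·3^n + 5 for every n ≥ 1, by induction.

S_n = 2·3^n + 5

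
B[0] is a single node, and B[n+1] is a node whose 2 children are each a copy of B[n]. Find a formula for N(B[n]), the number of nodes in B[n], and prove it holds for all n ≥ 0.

Claim: N(B[n]) = 2^{n+1} − 1.

Base case: N(B[0]) = 1, and 2^{0+1} − 1 = 1.
Assume N(B[j]) = 2^{j+1} − 1.
Then N(B[j+1]) = 1 + 2N(B[j]) = 1 + 2(2^{j+1} − 1) = 2^{j+2} − 2 + 1 = 2^{j+2} − 1.
This completes the inductive step, so N(B[n]) = 2^{n+1} − 1 for all n ≥ 0.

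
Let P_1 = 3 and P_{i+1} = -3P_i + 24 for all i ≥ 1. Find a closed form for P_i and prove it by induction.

Claim: P_i = (-3)^i + 6.

Base case: P_1 = 3, and (-3)^1 + 6 = -3 + 6 = 3.
Assume P_k = (-3)^k + 6 for some k ≥ 1.
Then P_{k+1} = -3P_k + 24 = -3·((-3)^k + 6) + 24 = -3·(-3)^k − 18 + 24 = (-3)^{k+1} + 6.
By induction, P_i = (-3)^i + 6 for all i ≥ 1.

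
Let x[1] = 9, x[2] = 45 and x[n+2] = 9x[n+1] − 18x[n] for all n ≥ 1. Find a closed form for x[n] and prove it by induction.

Claim: x[n] = 3^n + 6^n.

Base cases: x[1] = 9 and 3^1 + 6^1 = 9; x[2] = 45 and 3^2 + 6^2 = 45.
Assume x[j] = 3^j + 6^j for all 1 ≤ j ≤ m, where m ≥ 2.
Then x[m+1] = 9x[m] − 18x[m−1] = 9·(3^m + 6^m) − 18·(3^{m−1} + 6^{m−1}) = (9·3 − 18)3^{m−1} + (9·6 − 18)6^{m−1} = 9·3^{m−1} + 36·6^{m−1} = 3^{m+1} + 6^{m+1}.
By strong induction, x[n] = 3^n + 6^n for all n ≥ 1.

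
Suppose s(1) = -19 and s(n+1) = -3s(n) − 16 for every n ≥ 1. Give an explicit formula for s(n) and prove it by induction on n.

Claim: s(n) = 5·(-3)^n − 4.

Base case: s(1) = -19, and 5·(-3)^1 − 4 = -15 − 4 = -19.
Assume s(r) = 5·(-3)^r − 4 for some r ≥ 1.
Then s(r+1) = -3s(r) − 16 = -3·(5·(-3)^r − 4) − 16 = -15·(-3)^r + 12 − 16 = 5·(-3)^{r+1} − 4.
This completes the inductive step, so s(n) = 5·(-3)^n − 4 for all n ≥ 1.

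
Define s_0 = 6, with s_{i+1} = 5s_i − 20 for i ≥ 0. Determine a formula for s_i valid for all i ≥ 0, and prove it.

Claim: s_i = 5^i + 5.

Base case: s_0 = 6, and 5^0 + 5 = 1 + 5 = 6.
Assume s_k = 5^k + 5 for some k ≥ 0.
Then s_{k+1} = 5s_k − 20 = 5·(5^k + 5) − 20 = 5^{k+1} + 25 − 20 = 5^{k+1} + 5.
So the formula holds for k+1, and by induction s_i = 5^i + 5 for all i ≥ 0.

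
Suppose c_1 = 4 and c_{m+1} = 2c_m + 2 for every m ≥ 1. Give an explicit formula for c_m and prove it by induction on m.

Claim: c_m = 3·2^m − 2.

Base case: c_1 = 4, and 3·2^1 − 2 = 6 − 2 = 4.
Assume c_k = 3·2^k − 2 for some k ≥ 1.
Then c_{k+1} = 2c_k + 2 = 2·(3·2^k − 2) + 2 = 6·2^k − 4 + 2 = 3·2^{k+1} − 2.
This completes the inductive step, so c_m = 3·2^m − 2 for all m ≥ 1.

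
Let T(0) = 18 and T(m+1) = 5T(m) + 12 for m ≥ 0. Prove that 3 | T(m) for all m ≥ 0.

Base case: T(0) = 18 = 3·6, so 3 | T(0).
Assume 3 | T(r), so T(r) = 3t for some integer t.
Then T(r+1) = 5T(r) + 12 = 5·(3t) + 12 = 3(5t + 4), so 3 | T(r+1).
So the property holds for r+1, and by induction 3 | T(m) for all m ≥ 0.

3 | T(m)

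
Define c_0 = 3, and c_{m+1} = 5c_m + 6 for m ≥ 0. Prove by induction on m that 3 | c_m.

Base case: c_0 = 3 = 3·1, so 3 | c_0.
Assume 3 | c_j, so c_j = 3t for some integer t.
Then c_{j+1} = 5c_j + 6 = 5·(3t) + 6 = 3(5t + 2), so 3 | c_{j+1}.
This completes the inductive step, so 3 | c_m for all m ≥ 0.

3 | c_m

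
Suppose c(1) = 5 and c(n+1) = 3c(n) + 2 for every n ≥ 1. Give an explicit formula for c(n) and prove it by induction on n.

Claim: c(n) = 2·3^n − 1.

Base case: c(1) = 5, and 2·3^1 − 1 = 6 − 1 = 5.
Assume c(m) = 2·3^m − 1 for some m ≥ 1.
Then c(m+1) = 3c(m) + 2 = 3·(2·3^m − 1) + 2 = 6·3^m − 3 + 2 = 2·3^{m+1} − 1.
So the formula holds for m+1, and by induction c(n) = 2·3^n − 1 for all n ≥ 1.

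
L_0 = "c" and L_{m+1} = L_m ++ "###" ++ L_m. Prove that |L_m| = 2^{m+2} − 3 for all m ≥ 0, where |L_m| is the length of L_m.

Base case: |L_0| = 1, and 2^{0+2} − 3 = 1.
Assume |L_j| = 2^{j+2} − 3.
Then |L_{j+1}| = |L_j| + 3 + |L_j| = 2|L_j| + 3 = 2(2^{j+2} − 3) + 3 = 2^{j+3} − 6 + 3 = 2^{j+3} − 3.
Hence |L_m| = 2^{m+2} − 3 for every m ≥ 0, by induction.

|L_m| = 2^{m+2} − 3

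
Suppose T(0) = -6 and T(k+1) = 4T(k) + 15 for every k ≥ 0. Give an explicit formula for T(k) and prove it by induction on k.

Claim: T(k) = -4^k − 5.

Base case: T(0) = -6, and -4^0 − 5 = -1 − 5 = -6.
Assume T(r) = -4^r − 5 for some r ≥ 0.
Then T(r+1) = 4T(r) + 15 = 4·(-4^r − 5) + 15 = -4^{r+1} − 20 + 15 = -4^{r+1} − 5.
Hence T(k) = -4^k − 5 for every k ≥ 0, by induction.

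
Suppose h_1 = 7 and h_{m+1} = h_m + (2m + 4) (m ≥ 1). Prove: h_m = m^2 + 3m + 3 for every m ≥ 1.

Base case: h_1 = 7, and 1^2 + 3·1 + 3 = 7.
Assume h_j = j^2 + 3j + 3.
Then h_{j+1} = h_j + (2j + 4) = (j^2 + 3j + 3) + (2j + 4) = j^2 + 5j + 7,
and (j+1)^2 + 3·(j+1) + 3 = j^2 + 5j + 7.
By induction, h_m = m^2 + 3m + 3 for all m ≥ 1.

h_m = m^2 + 3m + 3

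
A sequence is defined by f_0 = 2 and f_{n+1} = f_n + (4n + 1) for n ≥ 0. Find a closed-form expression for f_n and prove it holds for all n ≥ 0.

Claim: f_n = 2n^2 − n + 2.

Base case: f_0 = 2, and 2·0^2 − 0 + 2 = 2.
Assume f_k = 2k^2 − k + 2.
Then f_{k+1} = f_k + (4k + 1) = (2k^2 − k + 2) + (4k + 1) = 2k^2 + 3k + 3,
and 2·(k+1)^2 − (k+1) + 2 = 2k^2 + 3k + 3.
By induction, f_n = 2n^2 − n + 2 for all n ≥ 0.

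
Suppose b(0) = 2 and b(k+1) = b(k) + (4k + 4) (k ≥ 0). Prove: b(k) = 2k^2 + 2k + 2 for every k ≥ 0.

Base case: b(0) = 2, and 2·0^2 + 2·0 + 2 = 2.
Assume b(m) = 2m^2 + 2m + 2.
Then b(m+1) = b(m) + (4m + 4) = (2m^2 + 2m + 2) + (4m + 4) = 2m^2 + 6m + 6,
and 2·(m+1)^2 + 2·(m+1) + 2 = 2m^2 + 6m + 6.
Hence b(k) = 2k^2 + 2k + 2 for every k ≥ 0, by induction.

b(k) = 2k^2 + 2k + 2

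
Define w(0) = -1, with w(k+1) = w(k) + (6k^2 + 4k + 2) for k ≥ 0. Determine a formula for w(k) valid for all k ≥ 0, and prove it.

Claim: w(k) = 2k^3 − k^2 + k − 1.

Base case: w(0) = -1, and 2·0^3 − 0^2 + 0 − 1 = -1.
Assume w(j) = 2j^3 − j^2 + j − 1.
Then w(j+1) = w(j) + (6j^2 + 4j + 2) = (2j^3 − j^2 + j − 1) + (6j^2 + 4j + 2) = 2j^3 + 5j^2 + 5j + 1,
and 2·(j+1)^3 − (j+1)^2 + (j+1) − 1 = 2j^3 + 5j^2 + 5j + 1.
Hence w(k) = 2k^3 − k^2 + k − 1 for every k ≥ 0, by induction.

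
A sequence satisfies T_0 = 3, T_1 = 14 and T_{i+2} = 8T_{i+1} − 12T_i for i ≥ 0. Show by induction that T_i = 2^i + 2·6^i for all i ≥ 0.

Base cases: T_0 = 3 and 2^0 + 2·6^0 = 3; T_1 = 14 and 2^1 + 2·6^1 = 14.
Assume T_j = 2^j + 2·6^j for all 0 ≤ j ≤ r, where r ≥ 1.
Then T_{r+1} = 8T_r − 12T_{r−1} = 8·(2^r + 2·6^r) − 12·(2^{r−1} + 2·6^{r−1}) = (8·2 − 12)2^{r−1} + 2·(8·6 − 12)6^{r−1} = 4·2^{r−1} + 72·6^{r−1} = 2^{r+1} + 2·6^{r+1}.
This completes the inductive step, so T_i = 2^i + 2·6^i for all i ≥ 0.

T_i = 2^i + 2·6^i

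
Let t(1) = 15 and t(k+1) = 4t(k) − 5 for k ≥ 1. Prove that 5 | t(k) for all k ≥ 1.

Base case: t(1) = 15 = 5·3, so 5 | t(1).
Assume 5 | t(r), so t(r) = 5s for some integer s.
Then t(r+1) = 4t(r) − 5 = 4·(5s) − 5 = 5(4s − 1), so 5 | t(r+1).
So the property holds for r+1, and by induction 5 | t(k) for all k ≥ 1.

5 | t(k)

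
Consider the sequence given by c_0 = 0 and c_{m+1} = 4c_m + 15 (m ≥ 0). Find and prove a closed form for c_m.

Claim: c_m = 5·4^m − 5.

Base case: c_0 = 0, and 5·4^0 − 5 = 5 − 5 = 0.
Assume c_r = 5·4^r − 5 for some r ≥ 0.
Then c_{r+1} = 4c_r + 15 = 4·(5·4^r − 5) + 15 = 20·4^r − 20 + 15 = 5·4^{r+1} − 5.
By induction, c_m = 5·4^m − 5 for all m ≥ 0.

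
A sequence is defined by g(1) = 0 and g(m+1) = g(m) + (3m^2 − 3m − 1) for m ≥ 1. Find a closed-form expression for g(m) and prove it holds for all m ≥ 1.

Claim: g(m) = m^3 − 3m^2 + m + 1.

Base case: g(1) = 0, and 1^3 − 3·1^2 + 1 + 1 = 0.
Assume g(j) = j^3 − 3j^2 + j + 1.
Then g(j+1) = g(j) + (3j^2 − 3j − 1) = (j^3 − 3j^2 + j + 1) + (3j^2 − 3j − 1) = j^3 − 2j,
and (j+1)^3 − 3·(j+1)^2 + (j+1) + 1 = j^3 − 2j.
Hence g(m) = m^3 − 3m^2 + m + 1 for every m ≥ 1, by induction.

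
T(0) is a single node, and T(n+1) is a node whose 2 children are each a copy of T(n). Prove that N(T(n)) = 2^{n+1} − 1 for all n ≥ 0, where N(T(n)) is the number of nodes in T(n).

Base case: N(T(0)) = 1, and 2^{0+1} − 1 = 1.
Assume N(T(k)) = 2^{k+1} − 1.
Then N(T(k+1)) = 1 + 2N(T(k)) = 1 + 2(2^{k+1} − 1) = 2^{k+2} − 2 + 1 = 2^{k+2} − 1.
By induction, N(T(n)) = 2^{n+1} − 1 for all n ≥ 0.

N(T(n)) = 2^{n+1} − 1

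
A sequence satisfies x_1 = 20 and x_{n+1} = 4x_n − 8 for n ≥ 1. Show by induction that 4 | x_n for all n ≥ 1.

Base case: x_1 = 20 = 4·5, so 4 | x_1.
Assume 4 | x_j, so x_j = 4t for some integer t.
Then x_{j+1} = 4x_j − 8 = 4·(4t) − 8 = 4(4t − 2), so 4 | x_{j+1}.
Hence 4 | x_n for every n ≥ 1, by induction.

4 | x_n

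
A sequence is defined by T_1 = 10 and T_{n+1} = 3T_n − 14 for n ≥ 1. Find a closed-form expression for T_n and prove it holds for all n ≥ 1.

Claim: T_n = 3^n + 7.

Base case: T_1 = 10, and 3^1 + 7 = 3 + 7 = 10.
Assume T_m = 3^m + 7 for some m ≥ 1.
Then T_{m+1} = 3T_m − 14 = 3·(3^m + 7) − 14 = 3^{m+1} + 21 − 14 = 3^{m+1} + 7.
This completes the inductive step, so T_n = 3^n + 7 for all n ≥ 1.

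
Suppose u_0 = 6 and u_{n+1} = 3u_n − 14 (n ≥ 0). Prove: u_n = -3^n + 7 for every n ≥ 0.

Base case: u_0 = 6, and -3^0 + 7 = -1 + 7 = 6.
Assume u_r = -3^r + 7 for some r ≥ 0.
Then u_{r+1} = 3u_r − 14 = 3·(-3^r + 7) − 14 = -3^{r+1} + 21 − 14 = -3^{r+1} + 7.
Hence u_n = -3^n + 7 for every n ≥ 0, by induction.

u_n = -3^n + 7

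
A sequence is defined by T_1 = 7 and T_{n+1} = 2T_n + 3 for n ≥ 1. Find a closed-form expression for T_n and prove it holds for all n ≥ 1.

Claim: T_n = 5·2^n − 3.

Base case: T_1 = 7, and 5·2^1 − 3 = 10 − 3 = 7.
Assume T_k = 5·2^k − 3 for some k ≥ 1.
Then T_{k+1} = 2T_k + 3 = 2·(5·2^k − 3) + 3 = 10·2^k − 6 + 3 = 5·2^{k+1} − 3.
By induction, T_n = 5·2^n − 3 for all n ≥ 1.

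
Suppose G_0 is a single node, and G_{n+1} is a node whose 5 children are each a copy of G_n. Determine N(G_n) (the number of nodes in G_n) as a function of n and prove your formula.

Claim: N(G_n) = (5^{n+1} − 1)/4.

Base case: N(G_0) = 1, and (5^{0+1} − 1)/4 = 1.
Assume N(G_k) = (5^{k+1} − 1)/4.
Then N(G_{k+1}) = 1 + 5N(G_k) = 1 + 5·(5^{k+1} − 1)/4 = 1 + (5^{k+2} − 5)/4 = (4 + 5^{k+2} − 5)/4 = (5^{k+2} − 1)/4.
So the formula holds for k+1, and by induction N(G_n) = (5^{n+1} − 1)/4 for all n ≥ 0.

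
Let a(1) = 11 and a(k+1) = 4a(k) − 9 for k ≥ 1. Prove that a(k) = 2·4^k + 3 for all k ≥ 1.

Base case: a(1) = 11, and 2·4^1 + 3 = 8 + 3 = 11.
Assume a(r) = 2·4^r + 3 for some r ≥ 1.
Then a(r+1) = 4a(r) − 9 = 4·(2·4^r + 3) − 9 = 8·4^r + 12 − 9 = 2·4^{r+1} + 3.
This completes the inductive step, so a(k) = 2·4^k + 3 for all k ≥ 1.

a(k) = 2·4^k + 3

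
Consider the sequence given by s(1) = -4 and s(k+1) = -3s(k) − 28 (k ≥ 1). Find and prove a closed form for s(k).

Claim: s(k) = -(-3)^k − 7.

Base case: s(1) = -4, and -(-3)^1 − 7 = 3 − 7 = -4.
Assume s(r) = -(-3)^r − 7 for some r ≥ 1.
Then s(r+1) = -3s(r) − 28 = -3·(-(-3)^r − 7) − 28 = 3·(-3)^r + 21 − 28 = -(-3)^{r+1} − 7.
Hence s(k) = -(-3)^k − 7 for every k ≥ 1, by induction.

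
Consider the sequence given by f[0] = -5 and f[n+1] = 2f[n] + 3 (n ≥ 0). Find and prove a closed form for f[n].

Claim: f[n] = -2^{n+1} − 3.

Base case: f[0] = -5, and -2^{0+1} − 3 = -2 − 3 = -5.
Assume f[m] = -2^{m+1} − 3 for some m ≥ 0.
Then f[m+1] = 2f[m] + 3 = 2·(-2^{m+1} − 3) + 3 = -2^{m+2} − 6 + 3 = -2^{m+2} − 3.
So the formula holds for m+1, and by induction f[n] = -2^{n+1} − 3 for all n ≥ 0.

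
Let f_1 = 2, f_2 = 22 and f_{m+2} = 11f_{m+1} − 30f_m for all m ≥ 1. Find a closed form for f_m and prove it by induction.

Claim: f_m = 2·6^m − 2·5^m.

Base cases: f_1 = 2 and 2·6^1 − 2·5^1 = 2; f_2 = 22 and 2·6^2 − 2·5^2 = 22.
Assume f_j = 2·6^j − 2·5^j for all 1 ≤ j ≤ r, where r ≥ 2.
Then f_{r+1} = 11f_r − 30f_{r−1} = 11·(2·6^r − 2·5^r) − 30·(2·6^{r−1} − 2·5^{r−1}) = 2·(11·6 − 30)6^{r−1} − 2·(11·5 − 30)5^{r−1} = 72·6^{r−1} − 50·5^{r−1} = 2·6^{r+1} − 2·5^{r+1}.
This completes the inductive step, so f_m = 2·6^m − 2·5^m for all m ≥ 1.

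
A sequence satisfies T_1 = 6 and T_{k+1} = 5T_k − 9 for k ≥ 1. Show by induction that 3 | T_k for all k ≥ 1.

Base case: T_1 = 6 = 3·2, so 3 | T_1.
Assume 3 | T_r, so T_r = 3t for some integer t.
Then T_{r+1} = 5T_r − 9 = 5·(3t) − 9 = 3(5t − 3), so 3 | T_{r+1}.
So the property holds for r+1, and by induction 3 | T_k for all k ≥ 1.

3 | T_k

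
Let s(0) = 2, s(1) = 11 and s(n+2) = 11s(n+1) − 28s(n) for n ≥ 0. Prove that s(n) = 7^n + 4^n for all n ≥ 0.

Base cases: s(0) = 2 and 7^0 + 4^0 = 2; s(1) = 11 and 7^1 + 4^1 = 11.
Assume s(i) = 7^i + 4^i for all 0 ≤ i ≤ j, where j ≥ 1.
Then s(j+1) = 11s(j) − 28s(j−1) = 11·(7^j + 4^j) − 28·(7^{j−1} + 4^{j−1}) = (11·7 − 28)7^{j−1} + (11·4 − 28)4^{j−1} = 49·7^{j−1} + 16·4^{j−1} = 7^{j+1} + 4^{j+1}.
By strong induction, s(n) = 7^n + 4^n for all n ≥ 0.

s(n) = 7^n + 4^n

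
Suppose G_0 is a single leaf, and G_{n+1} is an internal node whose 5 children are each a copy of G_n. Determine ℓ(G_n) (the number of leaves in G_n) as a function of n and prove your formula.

Claim: ℓ(G_n) = 5^n.

Base case: ℓ(G_0) = 1, and 5^0 = 1.
Assume ℓ(G_j) = 5^j.
Then ℓ(G_{j+1}) = 5·ℓ(G_j) = 5·5^j = 5^{j+1}.
By induction, ℓ(G_n) = 5^n for all n ≥ 0.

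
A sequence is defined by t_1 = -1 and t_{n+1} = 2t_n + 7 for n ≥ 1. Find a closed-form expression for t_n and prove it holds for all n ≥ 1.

Claim: t_n = 3·2^n − 7.

Base case: t_1 = -1, and 3·2^1 − 7 = 6 − 7 = -1.
Assume t_j = 3·2^j − 7 for some j ≥ 1.
Then t_{j+1} = 2t_j + 7 = 2·(3·2^j − 7) + 7 = 6·2^j − 14 + 7 = 3·2^{j+1} − 7.
By induction, t_n = 3·2^n − 7 for all n ≥ 1.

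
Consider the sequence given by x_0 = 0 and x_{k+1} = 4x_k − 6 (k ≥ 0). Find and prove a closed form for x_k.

Claim: x_k = -2·4^k + 2.

Base case: x_0 = 0, and -2·4^0 + 2 = -2 + 2 = 0.
Assume x_j = -2·4^j + 2 for some j ≥ 0.
Then x_{j+1} = 4x_j − 6 = 4·(-2·4^j + 2) − 6 = -8·4^j + 8 − 6 = -2·4^{j+1} + 2.
So the formula holds for j+1, and by induction x_k = -2·4^k + 2 for all k ≥ 0.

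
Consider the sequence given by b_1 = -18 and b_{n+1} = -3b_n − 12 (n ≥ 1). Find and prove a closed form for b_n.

Claim: b_n = 5·(-3)^n − 3.

Base case: b_1 = -18, and 5·(-3)^1 − 3 = -15 − 3 = -18.
Assume b_m = 5·(-3)^m − 3 for some m ≥ 1.
Then b_{m+1} = -3b_m − 12 = -3·(5·(-3)^m − 3) − 12 = -15·(-3)^m + 9 − 12 = 5·(-3)^{m+1} − 3.
Hence b_n = 5·(-3)^n − 3 for every n ≥ 1, by induction.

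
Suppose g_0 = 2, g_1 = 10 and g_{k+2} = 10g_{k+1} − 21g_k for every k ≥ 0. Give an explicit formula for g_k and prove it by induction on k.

Claim: g_k = 7^k + 3^k.

Base cases: g_0 = 2 and 7^0 + 3^0 = 2; g_1 = 10 and 7^1 + 3^1 = 10.
Assume g_j = 7^j + 3^j for all 0 ≤ j ≤ r, where r ≥ 1.
Then g_{r+1} = 10g_r − 21g_{r−1} = 10·(7^r + 3^r) − 21·(7^{r−1} + 3^{r−1}) = (10·7 − 21)7^{r−1} + (10·3 − 21)3^{r−1} = 49·7^{r−1} + 9·3^{r−1} = 7^{r+1} + 3^{r+1}.
Hence g_k = 7^k + 3^k for every k ≥ 0, by strong induction.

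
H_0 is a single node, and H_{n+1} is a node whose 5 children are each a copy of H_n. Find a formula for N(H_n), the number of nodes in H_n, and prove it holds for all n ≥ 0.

Claim: N(H_n) = (5^{n+1} − 1)/4.

Base case: N(H_0) = 1, and (5^{0+1} − 1)/4 = 1.
Assume N(H_j) = (5^{j+1} − 1)/4.
Then N(H_{j+1}) = 1 + 5N(H_j) = 1 + 5·(5^{j+1} − 1)/4 = 1 + (5^{j+2} − 5)/4 = (4 + 5^{j+2} − 5)/4 = (5^{j+2} − 1)/4.
This completes the inductive step, so N(H_n) = (5^{n+1} − 1)/4 for all n ≥ 0.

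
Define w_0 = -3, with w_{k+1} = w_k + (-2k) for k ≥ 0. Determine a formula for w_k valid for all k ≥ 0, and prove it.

Claim: w_k = -k^2 + k − 3.

Base case: w_0 = -3, and -0^2 + 0 − 3 = -3.
Assume w_j = -j^2 + j − 3.
Then w_{j+1} = w_j + (-2j) = (-j^2 + j − 3) + (-2j) = -j^2 − j − 3,
and -(j+1)^2 + (j+1) − 3 = -j^2 − j − 3.
This completes the inductive step, so w_k = -k^2 + k − 3 for all k ≥ 0.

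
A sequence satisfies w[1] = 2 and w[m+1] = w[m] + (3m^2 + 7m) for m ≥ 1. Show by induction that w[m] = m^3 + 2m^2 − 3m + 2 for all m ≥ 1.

Base case: w[1] = 2, and 1^3 + 2·1^2 − 3·1 + 2 = 2.
Assume w[k] = k^3 + 2k^2 − 3k + 2.
Then w[k+1] = w[k] + (3k^2 + 7k) = (k^3 + 2k^2 − 3k + 2) + (3k^2 + 7k) = k^3 + 5k^2 + 4k + 2,
and (k+1)^3 + 2·(k+1)^2 − 3·(k+1) + 2 = k^3 + 5k^2 + 4k + 2.
By induction, w[m] = m^3 + 2m^2 − 3m + 2 for all m ≥ 1.

w[m] = m^3 + 2m^2 − 3m + 2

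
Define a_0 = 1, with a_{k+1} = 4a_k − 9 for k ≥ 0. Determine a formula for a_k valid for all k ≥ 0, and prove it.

Claim: a_k = -2·4^k + 3.

Base case: a_0 = 1, and -2·4^0 + 3 = -2 + 3 = 1.
Assume a_r = -2·4^r + 3 for some r ≥ 0.
Then a_{r+1} = 4a_r − 9 = 4·(-2·4^r + 3) − 9 = -8·4^r + 12 − 9 = -2·4^{r+1} + 3.
Hence a_k = -2·4^k + 3 for every k ≥ 0, by induction.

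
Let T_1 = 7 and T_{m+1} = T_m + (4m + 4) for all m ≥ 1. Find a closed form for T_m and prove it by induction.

Claim: T_m = 2m^2 + 2m + 3.

Base case: T_1 = 7, and 2·1^2 + 2·1 + 3 = 7.
Assume T_k = 2k^2 + 2k + 3.
Then T_{k+1} = T_k + (4k + 4) = (2k^2 + 2k + 3) + (4k + 4) = 2k^2 + 6k + 7,
and 2·(k+1)^2 + 2·(k+1) + 3 = 2k^2 + 6k + 7.
Hence T_m = 2m^2 + 2m + 3 for every m ≥ 1, by induction.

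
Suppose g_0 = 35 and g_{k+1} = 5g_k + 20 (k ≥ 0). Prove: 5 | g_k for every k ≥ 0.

Base case: g_0 = 35 = 5·7, so 5 | g_0.
Assume 5 | g_m, so g_m = 5t for some integer t.
Then g_{m+1} = 5g_m + 20 = 5·(5t) + 20 = 5(5t + 4), so 5 | g_{m+1}.
Hence 5 | g_k for every k ≥ 0, by induction.

5 | g_k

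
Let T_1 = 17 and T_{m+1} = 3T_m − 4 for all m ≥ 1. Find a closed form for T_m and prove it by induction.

Claim: T_m = 5·3^m + 2.

Base case: T_1 = 17, and 5·3^1 + 2 = 15 + 2 = 17.
Assume T_j = 5·3^j + 2 for some j ≥ 1.
Then T_{j+1} = 3T_j − 4 = 3·(5·3^j + 2) − 4 = 15·3^j + 6 − 4 = 5·3^{j+1} + 2.
By induction, T_m = 5·3^m + 2 for all m ≥ 1.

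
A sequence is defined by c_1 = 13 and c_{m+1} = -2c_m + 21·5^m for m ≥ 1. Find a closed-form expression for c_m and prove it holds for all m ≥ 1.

Claim: c_m = (-2)^m + 3·5^m.

Base case: c_1 = 13, and (-2)^1 + 3·5^1 = -2 + 15 = 13.
Assume c_r = (-2)^r + 3·5^r for some r ≥ 1.
Then c_{r+1} = -2c_r + 21·5^r = -2·((-2)^r + 3·5^r) + 21·5^r = (-2)^{r+1} − 6·5^r + 21·5^r = (-2)^{r+1} + 15·5^r = (-2)^{r+1} + 3·5^{r+1}.
Hence c_m = (-2)^m + 3·5^m for every m ≥ 1, by induction.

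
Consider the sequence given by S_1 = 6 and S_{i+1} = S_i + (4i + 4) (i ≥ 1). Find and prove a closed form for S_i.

Claim: S_i = 2i^2 + 2i + 2.

Base case: S_1 = 6, and 2·1^2 + 2·1 + 2 = 6.
Assume S_j = 2j^2 + 2j + 2.
Then S_{j+1} = S_j + (4j + 4) = (2j^2 + 2j + 2) + (4j + 4) = 2j^2 + 6j + 6,
and 2·(j+1)^2 + 2·(j+1) + 2 = 2j^2 + 6j + 6.
This completes the inductive step, so S_i = 2i^2 + 2i + 2 for all i ≥ 1.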